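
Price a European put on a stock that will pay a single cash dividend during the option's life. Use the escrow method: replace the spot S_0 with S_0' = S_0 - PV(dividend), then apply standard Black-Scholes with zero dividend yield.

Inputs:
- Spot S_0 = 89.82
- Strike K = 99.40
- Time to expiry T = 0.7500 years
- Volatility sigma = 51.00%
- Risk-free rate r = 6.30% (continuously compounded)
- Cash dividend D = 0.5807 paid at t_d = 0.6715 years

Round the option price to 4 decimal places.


PV(D) = D * exp(-r * t_d) = 0.5807 * 0.95857785 = 0.55664616
S_0' = S_0 - PV(D) = 89.8200 - 0.55664616 = 89.26335384
d1 = (ln(S_0'/K) + (r + sigma^2/2)*T) / (sigma*sqrt(T)) = 0.08428503
d2 = d1 - sigma*sqrt(T) = -0.35738793
exp(-rT) = 0.95384891
N(-d1) = 0.46641491; N(-d2) = 0.63959929
P = K * exp(-rT) * N(-d2) - S_0' * N(-d1) = 99.4000 * 0.95384891 * 0.63959929 - 89.26335384 * 0.46641491 = 19.0083

Answer: Price = 19.0083


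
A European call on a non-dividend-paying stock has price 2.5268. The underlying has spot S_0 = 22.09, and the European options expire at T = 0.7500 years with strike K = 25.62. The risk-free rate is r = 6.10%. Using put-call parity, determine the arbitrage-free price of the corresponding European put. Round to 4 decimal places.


Put-call parity: C - P = S_0 * exp(-qT) - K * exp(-rT).
S_0 * exp(-qT) = 22.0900 * 1.00000000 = 22.09000000
K * exp(-rT) = 25.6200 * 0.95528075 = 24.47429288
P = C - S*exp(-qT) + K*exp(-rT)
P = 2.5268 - 22.09000000 + 24.47429288 = 4.9111

Answer: Put price = 4.9111


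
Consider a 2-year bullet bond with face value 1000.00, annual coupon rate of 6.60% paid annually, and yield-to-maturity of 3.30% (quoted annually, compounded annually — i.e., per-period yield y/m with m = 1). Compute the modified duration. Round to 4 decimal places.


Coupon per period c = face * coupon_rate / m = 66.000000
Periods per year m = 1; per-period yield y/m = 0.033000
Number of cashflows N = 2
Cashflows (t years, CF_t, discount factor 1/(1+y/m)^(m*t), PV):
  t = 1.0000: CF_t = 66.000000, DF = 0.968054, PV = 63.891578
  t = 2.0000: CF_t = 1066.000000, DF = 0.937129, PV = 998.979467
Price P = sum_t PV_t = 1062.871044
First compute Macaulay numerator sum_t t * PV_t:
  t * PV_t at t = 1.0000: 63.891578
  t * PV_t at t = 2.0000: 1997.958933
Macaulay duration D = 2061.850511 / 1062.871044 = 1.939888
Modified duration = D / (1 + y/m) = 1.939888 / (1 + 0.033000) = 1.877916

Answer: Modified duration = 1.8779


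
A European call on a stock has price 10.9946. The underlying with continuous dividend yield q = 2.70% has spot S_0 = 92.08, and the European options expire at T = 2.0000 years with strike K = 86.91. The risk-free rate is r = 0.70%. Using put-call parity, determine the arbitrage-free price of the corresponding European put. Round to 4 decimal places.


Answer: Put price = 9.4568

Derivation:
Put-call parity: C - P = S_0 * exp(-qT) - K * exp(-rT).
S_0 * exp(-qT) = 92.0800 * 0.94743211 = 87.23954837
K * exp(-rT) = 86.9100 * 0.98609754 = 85.70173757
P = C - S*exp(-qT) + K*exp(-rT)
P = 10.9946 - 87.23954837 + 85.70173757 = 9.4568


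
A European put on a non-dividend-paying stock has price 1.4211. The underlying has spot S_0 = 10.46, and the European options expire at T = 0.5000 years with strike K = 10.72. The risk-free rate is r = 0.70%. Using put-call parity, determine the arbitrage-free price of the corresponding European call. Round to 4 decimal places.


Put-call parity: C - P = S_0 * exp(-qT) - K * exp(-rT).
S_0 * exp(-qT) = 10.4600 * 1.00000000 = 10.46000000
K * exp(-rT) = 10.7200 * 0.99650612 = 10.68254558
C = P + S*exp(-qT) - K*exp(-rT)
C = 1.4211 + 10.46000000 - 10.68254558 = 1.1986

Answer: Call price = 1.1986


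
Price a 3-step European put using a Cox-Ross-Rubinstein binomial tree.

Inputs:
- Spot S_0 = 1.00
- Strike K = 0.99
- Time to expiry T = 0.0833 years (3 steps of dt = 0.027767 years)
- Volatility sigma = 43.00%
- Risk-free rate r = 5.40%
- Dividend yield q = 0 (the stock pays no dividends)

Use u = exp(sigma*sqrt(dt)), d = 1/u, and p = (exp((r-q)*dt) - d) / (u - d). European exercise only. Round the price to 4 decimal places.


dt = T/N = 0.027767
u = exp(sigma*sqrt(dt)) = 1.074282; d = 1/u = 0.930854
p = (exp((r-q)*dt) - d) / (u - d) = 0.492556
Discount per step: exp(-r*dt) = 0.998502
Stock lattice S(k, i) with i counting down-moves:
  k=0: S(0,0) = 1.0000
  k=1: S(1,0) = 1.0743; S(1,1) = 0.9309
  k=2: S(2,0) = 1.1541; S(2,1) = 1.0000; S(2,2) = 0.8665
  k=3: S(3,0) = 1.2398; S(3,1) = 1.0743; S(3,2) = 0.9309; S(3,3) = 0.8066
Terminal payoffs V(N, i) = max(K - S_T, 0):
  V(3,0) = 0.000000; V(3,1) = 0.000000; V(3,2) = 0.059146; V(3,3) = 0.183424
Backward induction: V(k, i) = exp(-r*dt) * [p * V(k+1, i) + (1-p) * V(k+1, i+1)].
  V(2,0) = exp(-r*dt) * [p*0.000000 + (1-p)*0.000000] = 0.000000
  V(2,1) = exp(-r*dt) * [p*0.000000 + (1-p)*0.059146] = 0.029968
  V(2,2) = exp(-r*dt) * [p*0.059146 + (1-p)*0.183424] = 0.122027
  V(1,0) = exp(-r*dt) * [p*0.000000 + (1-p)*0.029968] = 0.015184
  V(1,1) = exp(-r*dt) * [p*0.029968 + (1-p)*0.122027] = 0.076568
  V(0,0) = exp(-r*dt) * [p*0.015184 + (1-p)*0.076568] = 0.046263

Answer: Price = V(0,0) = 0.0463


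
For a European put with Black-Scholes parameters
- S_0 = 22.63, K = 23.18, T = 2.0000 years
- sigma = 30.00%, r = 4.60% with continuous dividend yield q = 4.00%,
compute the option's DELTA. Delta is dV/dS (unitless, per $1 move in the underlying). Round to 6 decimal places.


Answer: Delta = -0.394243

Derivation:
d1 = 0.1838162302; d2 = -0.2404478385
phi(d1) = 0.3922590811; exp(-qT) = 0.9231163464; exp(-rT) = 0.9121051495
N(-d1) = 0.4270788116
Delta = -exp(-qT) * N(-d1) = -0.9231163464 * 0.4270788116 = -0.394243


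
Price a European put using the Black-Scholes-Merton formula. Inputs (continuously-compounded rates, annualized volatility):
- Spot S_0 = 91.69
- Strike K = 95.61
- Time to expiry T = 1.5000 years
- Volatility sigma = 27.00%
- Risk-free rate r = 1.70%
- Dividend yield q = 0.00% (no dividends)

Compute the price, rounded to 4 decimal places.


Answer: Price = 12.9115

Derivation:
d1 = (ln(S/K) + (r - q + 0.5*sigma^2) * T) / (sigma * sqrt(T)) = 0.11585453
d2 = d1 - sigma * sqrt(T) = -0.21482659
exp(-rT) = 0.97482238; exp(-qT) = 1.00000000
P = K * exp(-rT) * N(-d2) - S_0 * exp(-qT) * N(-d1)
N(-d1) = 0.45388392; N(-d2) = 0.58504874
P = 95.6100 * 0.97482238 * 0.58504874 - 91.6900 * 1.00000000 * 0.45388392 = 12.9115


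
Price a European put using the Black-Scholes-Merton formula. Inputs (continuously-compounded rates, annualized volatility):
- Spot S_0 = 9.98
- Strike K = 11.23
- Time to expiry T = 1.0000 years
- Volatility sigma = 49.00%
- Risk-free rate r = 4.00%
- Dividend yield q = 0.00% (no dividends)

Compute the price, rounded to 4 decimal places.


Answer: Price = 2.4396

Derivation:
d1 = (ln(S/K) + (r - q + 0.5*sigma^2) * T) / (sigma * sqrt(T)) = 0.08580474
d2 = d1 - sigma * sqrt(T) = -0.40419526
exp(-rT) = 0.96078944; exp(-qT) = 1.00000000
P = K * exp(-rT) * N(-d2) - S_0 * exp(-qT) * N(-d1)
N(-d1) = 0.46581082; N(-d2) = 0.65696543
P = 11.2300 * 0.96078944 * 0.65696543 - 9.9800 * 1.00000000 * 0.46581082 = 2.4396


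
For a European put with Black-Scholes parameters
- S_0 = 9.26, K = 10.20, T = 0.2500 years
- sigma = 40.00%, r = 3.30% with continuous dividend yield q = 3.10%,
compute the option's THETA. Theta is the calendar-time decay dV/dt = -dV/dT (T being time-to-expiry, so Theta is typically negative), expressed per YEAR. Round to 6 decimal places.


d1 = -0.3809183582; d2 = -0.5809183582
phi(d1) = 0.3710242217; exp(-qT) = 0.9922799538; exp(-rT) = 0.9917839379
Theta = -S*exp(-qT)*phi(d1)*sigma/(2*sqrt(T)) + r*K*exp(-rT)*N(-d2) - q*S*exp(-qT)*N(-d1)
N(-d1) = 0.6483680851; N(-d2) = 0.7193522606; sqrt(T) = 0.5000000000
Term 1 = -9.2600 * 0.9922799538 * 0.3710242217 * 0.4000 / (2 * 0.5000000000) = -1.3636642606
Term 2 = 0.0330 * 10.2000 * 0.9917839379 * 0.7193522606 = 0.2401445832
Term 3 = -0.0310 * 9.2600 * 0.9922799538 * 0.6483680851 = -0.1846836833
Theta = -1.3636642606 + (0.2401445832) + (-0.1846836833) = -1.308203

Answer: Theta = -1.308203


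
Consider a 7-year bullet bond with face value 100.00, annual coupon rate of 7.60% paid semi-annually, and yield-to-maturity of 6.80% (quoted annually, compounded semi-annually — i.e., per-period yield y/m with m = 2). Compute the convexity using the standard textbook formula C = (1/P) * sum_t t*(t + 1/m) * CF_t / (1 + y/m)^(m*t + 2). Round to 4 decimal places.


Answer: Convexity = 36.1399

Derivation:
Coupon per period c = face * coupon_rate / m = 3.800000
Periods per year m = 2; per-period yield y/m = 0.034000
Number of cashflows N = 14
Cashflows (t years, CF_t, discount factor 1/(1+y/m)^(m*t), PV):
  t = 0.5000: CF_t = 3.800000, DF = 0.967118, PV = 3.675048
  t = 1.0000: CF_t = 3.800000, DF = 0.935317, PV = 3.554205
  t = 1.5000: CF_t = 3.800000, DF = 0.904562, PV = 3.437336
  t = 2.0000: CF_t = 3.800000, DF = 0.874818, PV = 3.324309
  t = 2.5000: CF_t = 3.800000, DF = 0.846052, PV = 3.214999
  t = 3.0000: CF_t = 3.800000, DF = 0.818233, PV = 3.109284
  t = 3.5000: CF_t = 3.800000, DF = 0.791327, PV = 3.007044
  t = 4.0000: CF_t = 3.800000, DF = 0.765307, PV = 2.908167
  t = 4.5000: CF_t = 3.800000, DF = 0.740142, PV = 2.812540
  t = 5.0000: CF_t = 3.800000, DF = 0.715805, PV = 2.720058
  t = 5.5000: CF_t = 3.800000, DF = 0.692268, PV = 2.630617
  t = 6.0000: CF_t = 3.800000, DF = 0.669505, PV = 2.544117
  t = 6.5000: CF_t = 3.800000, DF = 0.647490, PV = 2.460462
  t = 7.0000: CF_t = 103.800000, DF = 0.626199, PV = 64.999469
Price P = sum_t PV_t = 104.397657
Convexity numerator sum_t t*(t + 1/m) * CF_t / (1+y/m)^(m*t + 2):
  t = 0.5000: term = 1.718668
  t = 1.0000: term = 4.986464
  t = 1.5000: term = 9.644998
  t = 2.0000: term = 15.546419
  t = 2.5000: term = 22.552832
  t = 3.0000: term = 30.535750
  t = 3.5000: term = 39.375564
  t = 4.0000: term = 48.961049
  t = 4.5000: term = 59.188889
  t = 5.0000: term = 69.963226
  t = 5.5000: term = 81.195233
  t = 6.0000: term = 92.802711
  t = 6.5000: term = 104.709699
  t = 7.0000: term = 3191.743898
Convexity = (1/P) * sum = 3772.925400 / 104.397657 = 36.139943


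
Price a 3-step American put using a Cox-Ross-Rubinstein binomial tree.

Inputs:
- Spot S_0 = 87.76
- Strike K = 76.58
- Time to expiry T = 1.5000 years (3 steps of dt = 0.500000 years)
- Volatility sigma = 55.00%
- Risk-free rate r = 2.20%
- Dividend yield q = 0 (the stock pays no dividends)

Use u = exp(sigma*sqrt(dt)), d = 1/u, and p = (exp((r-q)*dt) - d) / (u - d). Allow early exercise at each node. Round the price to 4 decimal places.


Answer: Price = V(0,0) = 16.7068

Derivation:
dt = T/N = 0.500000
u = exp(sigma*sqrt(dt)) = 1.475370; d = 1/u = 0.677796
p = (exp((r-q)*dt) - d) / (u - d) = 0.417848
Discount per step: exp(-r*dt) = 0.989060
Stock lattice S(k, i) with i counting down-moves:
  k=0: S(0,0) = 87.7600
  k=1: S(1,0) = 129.4785; S(1,1) = 59.4834
  k=2: S(2,0) = 191.0286; S(2,1) = 87.7600; S(2,2) = 40.3176
  k=3: S(3,0) = 281.8379; S(3,1) = 129.4785; S(3,2) = 59.4834; S(3,3) = 27.3271
Terminal payoffs V(N, i) = max(K - S_T, 0):
  V(3,0) = 0.000000; V(3,1) = 0.000000; V(3,2) = 17.096612; V(3,3) = 49.252880
Backward induction: V(k, i) = exp(-r*dt) * [p * V(k+1, i) + (1-p) * V(k+1, i+1)]; then take max(V_cont, immediate exercise) for American.
  V(2,0) = exp(-r*dt) * [p*0.000000 + (1-p)*0.000000] = 0.000000; exercise = 0.000000; V(2,0) = max -> 0.000000
  V(2,1) = exp(-r*dt) * [p*0.000000 + (1-p)*17.096612] = 9.843946; exercise = 0.000000; V(2,1) = max -> 9.843946
  V(2,2) = exp(-r*dt) * [p*17.096612 + (1-p)*49.252880] = 35.424626; exercise = 36.262390; V(2,2) = max -> 36.262390
  V(1,0) = exp(-r*dt) * [p*0.000000 + (1-p)*9.843946] = 5.667981; exercise = 0.000000; V(1,0) = max -> 5.667981
  V(1,1) = exp(-r*dt) * [p*9.843946 + (1-p)*36.262390] = 24.947558; exercise = 17.096612; V(1,1) = max -> 24.947558
  V(0,0) = exp(-r*dt) * [p*5.667981 + (1-p)*24.947558] = 16.706836; exercise = 0.000000; V(0,0) = max -> 16.706836


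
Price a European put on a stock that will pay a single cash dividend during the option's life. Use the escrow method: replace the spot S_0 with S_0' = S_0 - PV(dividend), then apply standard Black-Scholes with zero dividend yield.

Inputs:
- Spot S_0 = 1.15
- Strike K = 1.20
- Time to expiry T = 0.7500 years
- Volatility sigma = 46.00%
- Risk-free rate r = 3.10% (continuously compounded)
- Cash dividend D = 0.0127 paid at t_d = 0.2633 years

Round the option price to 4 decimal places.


Answer: Price = 0.2004

Derivation:
PV(D) = D * exp(-r * t_d) = 0.0127 * 0.99187092 = 0.01259676
S_0' = S_0 - PV(D) = 1.1500 - 0.01259676 = 1.13740324
d1 = (ln(S_0'/K) + (r + sigma^2/2)*T) / (sigma*sqrt(T)) = 0.12306660
d2 = d1 - sigma*sqrt(T) = -0.27530509
exp(-rT) = 0.97701820
N(-d1) = 0.45102718; N(-d2) = 0.60845907
P = K * exp(-rT) * N(-d2) - S_0' * N(-d1) = 1.2000 * 0.97701820 * 0.60845907 - 1.13740324 * 0.45102718 = 0.2004


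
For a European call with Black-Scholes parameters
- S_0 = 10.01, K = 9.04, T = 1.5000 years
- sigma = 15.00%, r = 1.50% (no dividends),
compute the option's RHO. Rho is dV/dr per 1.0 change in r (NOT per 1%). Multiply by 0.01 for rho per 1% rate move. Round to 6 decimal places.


Answer: Rho = 9.557526

Derivation:
d1 = 0.7691420596; d2 = 0.5854303289
phi(d1) = 0.2967906452; exp(-qT) = 1.0000000000; exp(-rT) = 0.9777512372
N(d2) = 0.7208707997
Rho = K*T*exp(-rT)*N(d2) = 9.0400 * 1.5000 * 0.9777512372 * 0.7208707997 = 9.557526


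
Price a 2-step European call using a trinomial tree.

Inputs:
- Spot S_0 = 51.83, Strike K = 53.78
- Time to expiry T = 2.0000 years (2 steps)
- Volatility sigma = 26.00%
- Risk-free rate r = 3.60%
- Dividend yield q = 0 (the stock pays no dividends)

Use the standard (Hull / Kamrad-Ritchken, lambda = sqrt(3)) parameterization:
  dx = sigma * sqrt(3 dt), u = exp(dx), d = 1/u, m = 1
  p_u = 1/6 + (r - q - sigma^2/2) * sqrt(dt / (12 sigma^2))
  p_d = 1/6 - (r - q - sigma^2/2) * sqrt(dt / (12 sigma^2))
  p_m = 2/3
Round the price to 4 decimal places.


Answer: Price = V(0,0) = 7.7403

Derivation:
dt = T/N = 1.000000; dx = sigma*sqrt(3*dt) = 0.450333
u = exp(dx) = 1.568835; d = 1/u = 0.637416
p_u = 0.169109, p_m = 0.666667, p_d = 0.164224
Discount per step: exp(-r*dt) = 0.964640
Stock lattice S(k, j) with j the centered position index:
  k=0: S(0,+0) = 51.8300
  k=1: S(1,-1) = 33.0373; S(1,+0) = 51.8300; S(1,+1) = 81.3127
  k=2: S(2,-2) = 21.0585; S(2,-1) = 33.0373; S(2,+0) = 51.8300; S(2,+1) = 81.3127; S(2,+2) = 127.5662
Terminal payoffs V(N, j) = max(S_T - K, 0):
  V(2,-2) = 0.000000; V(2,-1) = 0.000000; V(2,+0) = 0.000000; V(2,+1) = 27.532710; V(2,+2) = 73.786214
Backward induction: V(k, j) = exp(-r*dt) * [p_u * V(k+1, j+1) + p_m * V(k+1, j) + p_d * V(k+1, j-1)]
  V(1,-1) = exp(-r*dt) * [p_u*0.000000 + p_m*0.000000 + p_d*0.000000] = 0.000000
  V(1,+0) = exp(-r*dt) * [p_u*27.532710 + p_m*0.000000 + p_d*0.000000] = 4.491401
  V(1,+1) = exp(-r*dt) * [p_u*73.786214 + p_m*27.532710 + p_d*0.000000] = 29.742827
  V(0,+0) = exp(-r*dt) * [p_u*29.742827 + p_m*4.491401 + p_d*0.000000] = 7.740328


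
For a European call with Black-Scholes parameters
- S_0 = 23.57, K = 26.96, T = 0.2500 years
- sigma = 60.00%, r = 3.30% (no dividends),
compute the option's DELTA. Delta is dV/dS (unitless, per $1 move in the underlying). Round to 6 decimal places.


Answer: Delta = 0.393414

Derivation:
d1 = -0.2704318970; d2 = -0.5704318970
phi(d1) = 0.3846177717; exp(-qT) = 1.0000000000; exp(-rT) = 0.9917839379
N(d1) = 0.3934140018
Delta = exp(-qT) * N(d1) = 1.0000000000 * 0.3934140018 = 0.393414


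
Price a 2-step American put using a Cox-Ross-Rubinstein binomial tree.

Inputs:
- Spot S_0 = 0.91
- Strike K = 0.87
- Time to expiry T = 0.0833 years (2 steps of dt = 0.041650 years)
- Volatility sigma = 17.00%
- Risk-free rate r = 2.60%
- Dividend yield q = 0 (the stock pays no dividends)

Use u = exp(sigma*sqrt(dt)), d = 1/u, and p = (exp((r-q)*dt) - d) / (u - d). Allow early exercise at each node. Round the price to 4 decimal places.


dt = T/N = 0.041650
u = exp(sigma*sqrt(dt)) = 1.035303; d = 1/u = 0.965901
p = (exp((r-q)*dt) - d) / (u - d) = 0.506939
Discount per step: exp(-r*dt) = 0.998918
Stock lattice S(k, i) with i counting down-moves:
  k=0: S(0,0) = 0.9100
  k=1: S(1,0) = 0.9421; S(1,1) = 0.8790
  k=2: S(2,0) = 0.9754; S(2,1) = 0.9100; S(2,2) = 0.8490
Terminal payoffs V(N, i) = max(K - S_T, 0):
  V(2,0) = 0.000000; V(2,1) = 0.000000; V(2,2) = 0.021002
Backward induction: V(k, i) = exp(-r*dt) * [p * V(k+1, i) + (1-p) * V(k+1, i+1)]; then take max(V_cont, immediate exercise) for American.
  V(1,0) = exp(-r*dt) * [p*0.000000 + (1-p)*0.000000] = 0.000000; exercise = 0.000000; V(1,0) = max -> 0.000000
  V(1,1) = exp(-r*dt) * [p*0.000000 + (1-p)*0.021002] = 0.010344; exercise = 0.000000; V(1,1) = max -> 0.010344
  V(0,0) = exp(-r*dt) * [p*0.000000 + (1-p)*0.010344] = 0.005095; exercise = 0.000000; V(0,0) = max -> 0.005095

Answer: Price = V(0,0) = 0.0051


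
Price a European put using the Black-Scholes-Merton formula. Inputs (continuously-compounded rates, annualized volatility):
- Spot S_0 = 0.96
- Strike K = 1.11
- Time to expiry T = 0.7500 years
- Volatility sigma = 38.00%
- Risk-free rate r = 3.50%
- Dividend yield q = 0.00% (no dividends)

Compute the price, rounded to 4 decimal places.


Answer: Price = 0.2025

Derivation:
d1 = (ln(S/K) + (r - q + 0.5*sigma^2) * T) / (sigma * sqrt(T)) = -0.19685216
d2 = d1 - sigma * sqrt(T) = -0.52594182
exp(-rT) = 0.97409154; exp(-qT) = 1.00000000
P = K * exp(-rT) * N(-d2) - S_0 * exp(-qT) * N(-d1)
N(-d1) = 0.57802838; N(-d2) = 0.70053568
P = 1.1100 * 0.97409154 * 0.70053568 - 0.9600 * 1.00000000 * 0.57802838 = 0.2025


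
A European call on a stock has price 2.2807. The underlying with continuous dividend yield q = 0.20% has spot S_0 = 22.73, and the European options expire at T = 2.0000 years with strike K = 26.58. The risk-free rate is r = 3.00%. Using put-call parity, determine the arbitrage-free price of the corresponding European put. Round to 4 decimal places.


Put-call parity: C - P = S_0 * exp(-qT) - K * exp(-rT).
S_0 * exp(-qT) = 22.7300 * 0.99600799 = 22.63926160
K * exp(-rT) = 26.5800 * 0.94176453 = 25.03210130
P = C - S*exp(-qT) + K*exp(-rT)
P = 2.2807 - 22.63926160 + 25.03210130 = 4.6735

Answer: Put price = 4.6735


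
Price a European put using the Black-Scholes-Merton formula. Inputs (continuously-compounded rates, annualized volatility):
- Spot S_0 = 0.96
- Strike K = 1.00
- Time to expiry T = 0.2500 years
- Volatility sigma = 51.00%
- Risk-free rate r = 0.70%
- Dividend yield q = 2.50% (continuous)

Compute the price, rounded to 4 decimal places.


d1 = (ln(S/K) + (r - q + 0.5*sigma^2) * T) / (sigma * sqrt(T)) = -0.05023331
d2 = d1 - sigma * sqrt(T) = -0.30523331
exp(-rT) = 0.99825153; exp(-qT) = 0.99376949
P = K * exp(-rT) * N(-d2) - S_0 * exp(-qT) * N(-d1)
N(-d1) = 0.52003177; N(-d2) = 0.61990577
P = 1.0000 * 0.99825153 * 0.61990577 - 0.9600 * 0.99376949 * 0.52003177 = 0.1227

Answer: Price = 0.1227


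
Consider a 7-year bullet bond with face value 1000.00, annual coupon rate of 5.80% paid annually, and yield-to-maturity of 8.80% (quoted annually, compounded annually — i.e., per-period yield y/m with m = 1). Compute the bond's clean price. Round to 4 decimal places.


Coupon per period c = face * coupon_rate / m = 58.000000
Periods per year m = 1; per-period yield y/m = 0.088000
Number of cashflows N = 7
Cashflows (t years, CF_t, discount factor 1/(1+y/m)^(m*t), PV):
  t = 1.0000: CF_t = 58.000000, DF = 0.919118, PV = 53.308824
  t = 2.0000: CF_t = 58.000000, DF = 0.844777, PV = 48.997080
  t = 3.0000: CF_t = 58.000000, DF = 0.776450, PV = 45.034081
  t = 4.0000: CF_t = 58.000000, DF = 0.713649, PV = 41.391619
  t = 5.0000: CF_t = 58.000000, DF = 0.655927, PV = 38.043767
  t = 6.0000: CF_t = 58.000000, DF = 0.602874, PV = 34.966698
  t = 7.0000: CF_t = 1058.000000, DF = 0.554112, PV = 586.250735
Price P = sum_t PV_t = 847.992804

Answer: Price = 847.9928


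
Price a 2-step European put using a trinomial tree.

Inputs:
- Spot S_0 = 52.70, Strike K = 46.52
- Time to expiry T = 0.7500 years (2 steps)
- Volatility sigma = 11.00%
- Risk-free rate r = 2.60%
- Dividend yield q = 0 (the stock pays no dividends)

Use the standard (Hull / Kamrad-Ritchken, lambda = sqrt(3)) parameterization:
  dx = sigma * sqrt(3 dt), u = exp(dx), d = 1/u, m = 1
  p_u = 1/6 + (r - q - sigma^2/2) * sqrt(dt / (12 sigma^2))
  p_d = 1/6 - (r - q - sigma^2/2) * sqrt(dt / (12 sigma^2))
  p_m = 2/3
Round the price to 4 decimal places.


dt = T/N = 0.375000; dx = sigma*sqrt(3*dt) = 0.116673
u = exp(dx) = 1.123751; d = 1/u = 0.889876
p_u = 0.198728, p_m = 0.666667, p_d = 0.134606
Discount per step: exp(-r*dt) = 0.990297
Stock lattice S(k, j) with j the centered position index:
  k=0: S(0,+0) = 52.7000
  k=1: S(1,-1) = 46.8965; S(1,+0) = 52.7000; S(1,+1) = 59.2217
  k=2: S(2,-2) = 41.7321; S(2,-1) = 46.8965; S(2,+0) = 52.7000; S(2,+1) = 59.2217; S(2,+2) = 66.5505
Terminal payoffs V(N, j) = max(K - S_T, 0):
  V(2,-2) = 4.787917; V(2,-1) = 0.000000; V(2,+0) = 0.000000; V(2,+1) = 0.000000; V(2,+2) = 0.000000
Backward induction: V(k, j) = exp(-r*dt) * [p_u * V(k+1, j+1) + p_m * V(k+1, j) + p_d * V(k+1, j-1)]
  V(1,-1) = exp(-r*dt) * [p_u*0.000000 + p_m*0.000000 + p_d*4.787917] = 0.638228
  V(1,+0) = exp(-r*dt) * [p_u*0.000000 + p_m*0.000000 + p_d*0.000000] = 0.000000
  V(1,+1) = exp(-r*dt) * [p_u*0.000000 + p_m*0.000000 + p_d*0.000000] = 0.000000
  V(0,+0) = exp(-r*dt) * [p_u*0.000000 + p_m*0.000000 + p_d*0.638228] = 0.085076

Answer: Price = V(0,0) = 0.0851


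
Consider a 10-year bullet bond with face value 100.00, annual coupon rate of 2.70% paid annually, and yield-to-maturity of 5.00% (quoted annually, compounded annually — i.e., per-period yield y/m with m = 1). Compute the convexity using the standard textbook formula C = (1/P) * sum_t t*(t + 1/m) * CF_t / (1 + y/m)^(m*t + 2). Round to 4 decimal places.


Answer: Convexity = 83.5052

Derivation:
Coupon per period c = face * coupon_rate / m = 2.700000
Periods per year m = 1; per-period yield y/m = 0.050000
Number of cashflows N = 10
Cashflows (t years, CF_t, discount factor 1/(1+y/m)^(m*t), PV):
  t = 1.0000: CF_t = 2.700000, DF = 0.952381, PV = 2.571429
  t = 2.0000: CF_t = 2.700000, DF = 0.907029, PV = 2.448980
  t = 3.0000: CF_t = 2.700000, DF = 0.863838, PV = 2.332362
  t = 4.0000: CF_t = 2.700000, DF = 0.822702, PV = 2.221297
  t = 5.0000: CF_t = 2.700000, DF = 0.783526, PV = 2.115521
  t = 6.0000: CF_t = 2.700000, DF = 0.746215, PV = 2.014782
  t = 7.0000: CF_t = 2.700000, DF = 0.710681, PV = 1.918840
  t = 8.0000: CF_t = 2.700000, DF = 0.676839, PV = 1.827466
  t = 9.0000: CF_t = 2.700000, DF = 0.644609, PV = 1.740444
  t = 10.0000: CF_t = 102.700000, DF = 0.613913, PV = 63.048891
Price P = sum_t PV_t = 82.240010
Convexity numerator sum_t t*(t + 1/m) * CF_t / (1+y/m)^(m*t + 2):
  t = 1.0000: term = 4.664723
  t = 2.0000: term = 13.327780
  t = 3.0000: term = 25.386248
  t = 4.0000: term = 40.295631
  t = 5.0000: term = 57.565188
  t = 6.0000: term = 76.753584
  t = 7.0000: term = 97.464868
  t = 8.0000: term = 119.344736
  t = 9.0000: term = 142.077067
  t = 10.0000: term = 6290.592313
Convexity = (1/P) * sum = 6867.472139 / 82.240010 = 83.505245


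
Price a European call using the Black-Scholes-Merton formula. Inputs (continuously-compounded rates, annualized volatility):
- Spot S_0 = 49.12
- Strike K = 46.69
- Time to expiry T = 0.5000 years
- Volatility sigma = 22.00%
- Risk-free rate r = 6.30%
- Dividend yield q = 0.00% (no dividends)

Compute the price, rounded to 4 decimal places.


d1 = (ln(S/K) + (r - q + 0.5*sigma^2) * T) / (sigma * sqrt(T)) = 0.60641654
d2 = d1 - sigma * sqrt(T) = 0.45085305
exp(-rT) = 0.96899096; exp(-qT) = 1.00000000
C = S_0 * exp(-qT) * N(d1) - K * exp(-rT) * N(d2)
N(d1) = 0.72788091; N(d2) = 0.67395227
C = 49.1200 * 1.00000000 * 0.72788091 - 46.6900 * 0.96899096 * 0.67395227 = 5.2624

Answer: Price = 5.2624


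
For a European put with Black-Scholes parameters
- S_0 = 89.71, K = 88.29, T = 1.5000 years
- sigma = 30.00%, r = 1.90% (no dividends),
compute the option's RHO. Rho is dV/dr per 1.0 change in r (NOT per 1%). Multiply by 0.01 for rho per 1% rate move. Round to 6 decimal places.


d1 = 0.3047039898; d2 = -0.0627194716
phi(d1) = 0.3808457681; exp(-qT) = 1.0000000000; exp(-rT) = 0.9719022941
N(-d2) = 0.5250050541
Rho = -K*T*exp(-rT)*N(-d2) = -88.2900 * 1.5000 * 0.9719022941 * 0.5250050541 = -67.575438

Answer: Rho = -67.575438


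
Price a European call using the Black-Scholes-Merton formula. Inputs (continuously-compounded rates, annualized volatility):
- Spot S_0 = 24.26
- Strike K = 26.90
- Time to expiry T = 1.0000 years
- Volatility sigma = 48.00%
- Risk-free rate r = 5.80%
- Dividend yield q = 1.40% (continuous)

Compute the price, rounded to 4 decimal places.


Answer: Price = 3.9802

Derivation:
d1 = (ln(S/K) + (r - q + 0.5*sigma^2) * T) / (sigma * sqrt(T)) = 0.11646379
d2 = d1 - sigma * sqrt(T) = -0.36353621
exp(-rT) = 0.94364995; exp(-qT) = 0.98609754
C = S_0 * exp(-qT) * N(d1) - K * exp(-rT) * N(d2)
N(d1) = 0.54635751; N(d2) = 0.35810218
C = 24.2600 * 0.98609754 * 0.54635751 - 26.9000 * 0.94364995 * 0.35810218 = 3.9802


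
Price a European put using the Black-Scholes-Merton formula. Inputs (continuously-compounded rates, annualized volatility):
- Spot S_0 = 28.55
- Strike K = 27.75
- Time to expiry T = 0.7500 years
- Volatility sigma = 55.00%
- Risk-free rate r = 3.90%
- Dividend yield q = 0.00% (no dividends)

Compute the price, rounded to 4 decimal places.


Answer: Price = 4.4612

Derivation:
d1 = (ln(S/K) + (r - q + 0.5*sigma^2) * T) / (sigma * sqrt(T)) = 0.35923489
d2 = d1 - sigma * sqrt(T) = -0.11707909
exp(-rT) = 0.97117364; exp(-qT) = 1.00000000
P = K * exp(-rT) * N(-d2) - S_0 * exp(-qT) * N(-d1)
N(-d1) = 0.35970969; N(-d2) = 0.54660131
P = 27.7500 * 0.97117364 * 0.54660131 - 28.5500 * 1.00000000 * 0.35970969 = 4.4612


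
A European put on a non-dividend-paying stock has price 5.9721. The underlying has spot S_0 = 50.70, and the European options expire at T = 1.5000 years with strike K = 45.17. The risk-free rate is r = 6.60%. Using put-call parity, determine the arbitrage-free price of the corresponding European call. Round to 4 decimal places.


Answer: Call price = 15.7597

Derivation:
Put-call parity: C - P = S_0 * exp(-qT) - K * exp(-rT).
S_0 * exp(-qT) = 50.7000 * 1.00000000 = 50.70000000
K * exp(-rT) = 45.1700 * 0.90574271 = 40.91239812
C = P + S*exp(-qT) - K*exp(-rT)
C = 5.9721 + 50.70000000 - 40.91239812 = 15.7597


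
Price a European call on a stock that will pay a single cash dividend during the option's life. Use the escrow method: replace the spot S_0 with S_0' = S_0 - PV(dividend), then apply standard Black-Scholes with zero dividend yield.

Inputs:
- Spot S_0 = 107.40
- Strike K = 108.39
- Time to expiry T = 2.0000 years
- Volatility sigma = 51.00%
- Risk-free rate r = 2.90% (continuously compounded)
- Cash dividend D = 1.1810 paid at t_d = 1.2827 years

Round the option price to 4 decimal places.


PV(D) = D * exp(-r * t_d) = 1.1810 * 0.96348506 = 1.13787585
S_0' = S_0 - PV(D) = 107.4000 - 1.13787585 = 106.26212415
d1 = (ln(S_0'/K) + (r + sigma^2/2)*T) / (sigma*sqrt(T)) = 0.41355081
d2 = d1 - sigma*sqrt(T) = -0.30769810
exp(-rT) = 0.94364995
N(d1) = 0.66039845; N(d2) = 0.37915603
C = S_0' * N(d1) - K * exp(-rT) * N(d2) = 106.26212415 * 0.66039845 - 108.3900 * 0.94364995 * 0.37915603 = 31.3944

Answer: Price = 31.3944


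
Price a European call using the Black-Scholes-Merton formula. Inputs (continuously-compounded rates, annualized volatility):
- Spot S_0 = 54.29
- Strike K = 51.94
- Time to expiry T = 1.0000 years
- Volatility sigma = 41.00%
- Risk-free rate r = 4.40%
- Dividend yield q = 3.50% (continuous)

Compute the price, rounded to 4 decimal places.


Answer: Price = 9.7223

Derivation:
d1 = (ln(S/K) + (r - q + 0.5*sigma^2) * T) / (sigma * sqrt(T)) = 0.33488010
d2 = d1 - sigma * sqrt(T) = -0.07511990
exp(-rT) = 0.95695396; exp(-qT) = 0.96560542
C = S_0 * exp(-qT) * N(d1) - K * exp(-rT) * N(d2)
N(d1) = 0.63114223; N(d2) = 0.47005966
C = 54.2900 * 0.96560542 * 0.63114223 - 51.9400 * 0.95695396 * 0.47005966 = 9.7223


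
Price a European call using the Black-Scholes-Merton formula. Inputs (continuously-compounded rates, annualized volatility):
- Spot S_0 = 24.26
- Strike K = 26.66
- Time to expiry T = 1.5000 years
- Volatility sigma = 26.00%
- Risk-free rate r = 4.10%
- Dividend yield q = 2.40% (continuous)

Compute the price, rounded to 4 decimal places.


d1 = (ln(S/K) + (r - q + 0.5*sigma^2) * T) / (sigma * sqrt(T)) = -0.05695193
d2 = d1 - sigma * sqrt(T) = -0.37538559
exp(-rT) = 0.94035295; exp(-qT) = 0.96464029
C = S_0 * exp(-qT) * N(d1) - K * exp(-rT) * N(d2)
N(d1) = 0.47729174; N(d2) = 0.35368686
C = 24.2600 * 0.96464029 * 0.47729174 - 26.6600 * 0.94035295 * 0.35368686 = 2.3028

Answer: Price = 2.3028


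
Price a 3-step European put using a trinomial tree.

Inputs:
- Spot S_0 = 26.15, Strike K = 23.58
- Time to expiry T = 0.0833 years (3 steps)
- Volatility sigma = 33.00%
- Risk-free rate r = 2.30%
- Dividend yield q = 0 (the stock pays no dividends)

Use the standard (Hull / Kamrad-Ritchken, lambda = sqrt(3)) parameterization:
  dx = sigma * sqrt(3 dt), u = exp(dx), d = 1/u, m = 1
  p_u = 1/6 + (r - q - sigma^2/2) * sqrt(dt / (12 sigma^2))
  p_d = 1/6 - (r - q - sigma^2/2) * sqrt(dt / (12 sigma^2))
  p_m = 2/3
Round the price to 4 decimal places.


Answer: Price = V(0,0) = 0.1348

Derivation:
dt = T/N = 0.027767; dx = sigma*sqrt(3*dt) = 0.095244
u = exp(dx) = 1.099927; d = 1/u = 0.909151
p_u = 0.162082, p_m = 0.666667, p_d = 0.171251
Discount per step: exp(-r*dt) = 0.999362
Stock lattice S(k, j) with j the centered position index:
  k=0: S(0,+0) = 26.1500
  k=1: S(1,-1) = 23.7743; S(1,+0) = 26.1500; S(1,+1) = 28.7631
  k=2: S(2,-2) = 21.6144; S(2,-1) = 23.7743; S(2,+0) = 26.1500; S(2,+1) = 28.7631; S(2,+2) = 31.6373
  k=3: S(3,-3) = 19.6508; S(3,-2) = 21.6144; S(3,-1) = 23.7743; S(3,+0) = 26.1500; S(3,+1) = 28.7631; S(3,+2) = 31.6373; S(3,+3) = 34.7987
Terminal payoffs V(N, j) = max(K - S_T, 0):
  V(3,-3) = 3.929202; V(3,-2) = 1.965558; V(3,-1) = 0.000000; V(3,+0) = 0.000000; V(3,+1) = 0.000000; V(3,+2) = 0.000000; V(3,+3) = 0.000000
Backward induction: V(k, j) = exp(-r*dt) * [p_u * V(k+1, j+1) + p_m * V(k+1, j) + p_d * V(k+1, j-1)]
  V(2,-2) = exp(-r*dt) * [p_u*0.000000 + p_m*1.965558 + p_d*3.929202] = 1.981985
  V(2,-1) = exp(-r*dt) * [p_u*0.000000 + p_m*0.000000 + p_d*1.965558] = 0.336389
  V(2,+0) = exp(-r*dt) * [p_u*0.000000 + p_m*0.000000 + p_d*0.000000] = 0.000000
  V(2,+1) = exp(-r*dt) * [p_u*0.000000 + p_m*0.000000 + p_d*0.000000] = 0.000000
  V(2,+2) = exp(-r*dt) * [p_u*0.000000 + p_m*0.000000 + p_d*0.000000] = 0.000000
  V(1,-1) = exp(-r*dt) * [p_u*0.000000 + p_m*0.336389 + p_d*1.981985] = 0.563316
  V(1,+0) = exp(-r*dt) * [p_u*0.000000 + p_m*0.000000 + p_d*0.336389] = 0.057570
  V(1,+1) = exp(-r*dt) * [p_u*0.000000 + p_m*0.000000 + p_d*0.000000] = 0.000000
  V(0,+0) = exp(-r*dt) * [p_u*0.000000 + p_m*0.057570 + p_d*0.563316] = 0.134763


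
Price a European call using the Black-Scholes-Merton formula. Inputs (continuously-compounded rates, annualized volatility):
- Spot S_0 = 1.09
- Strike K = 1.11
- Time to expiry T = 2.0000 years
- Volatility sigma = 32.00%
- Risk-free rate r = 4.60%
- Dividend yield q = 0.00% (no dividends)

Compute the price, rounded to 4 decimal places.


Answer: Price = 0.2294

Derivation:
d1 = (ln(S/K) + (r - q + 0.5*sigma^2) * T) / (sigma * sqrt(T)) = 0.38938974
d2 = d1 - sigma * sqrt(T) = -0.06315860
exp(-rT) = 0.91210515; exp(-qT) = 1.00000000
C = S_0 * exp(-qT) * N(d1) - K * exp(-rT) * N(d2)
N(d1) = 0.65150607; N(d2) = 0.47482011
C = 1.0900 * 1.00000000 * 0.65150607 - 1.1100 * 0.91210515 * 0.47482011 = 0.2294


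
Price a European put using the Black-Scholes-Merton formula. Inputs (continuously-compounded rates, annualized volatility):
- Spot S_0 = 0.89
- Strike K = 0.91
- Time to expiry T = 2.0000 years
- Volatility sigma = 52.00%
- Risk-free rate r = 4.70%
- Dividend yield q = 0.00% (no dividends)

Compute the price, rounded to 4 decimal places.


d1 = (ln(S/K) + (r - q + 0.5*sigma^2) * T) / (sigma * sqrt(T)) = 0.46529919
d2 = d1 - sigma * sqrt(T) = -0.27009186
exp(-rT) = 0.91028276; exp(-qT) = 1.00000000
P = K * exp(-rT) * N(-d2) - S_0 * exp(-qT) * N(-d1)
N(-d1) = 0.32085861; N(-d2) = 0.60645521
P = 0.9100 * 0.91028276 * 0.60645521 - 0.8900 * 1.00000000 * 0.32085861 = 0.2168

Answer: Price = 0.2168


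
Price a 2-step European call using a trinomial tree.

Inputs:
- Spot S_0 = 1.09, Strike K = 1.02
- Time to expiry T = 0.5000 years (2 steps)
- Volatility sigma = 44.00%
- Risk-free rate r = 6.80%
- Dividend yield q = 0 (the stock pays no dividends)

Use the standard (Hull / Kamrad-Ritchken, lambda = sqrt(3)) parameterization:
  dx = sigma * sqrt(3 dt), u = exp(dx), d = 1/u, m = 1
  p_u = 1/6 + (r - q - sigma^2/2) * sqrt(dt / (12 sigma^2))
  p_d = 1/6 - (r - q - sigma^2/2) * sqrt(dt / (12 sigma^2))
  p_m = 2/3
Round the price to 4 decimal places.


Answer: Price = V(0,0) = 0.1819

Derivation:
dt = T/N = 0.250000; dx = sigma*sqrt(3*dt) = 0.381051
u = exp(dx) = 1.463823; d = 1/u = 0.683143
p_u = 0.157219, p_m = 0.666667, p_d = 0.176114
Discount per step: exp(-r*dt) = 0.983144
Stock lattice S(k, j) with j the centered position index:
  k=0: S(0,+0) = 1.0900
  k=1: S(1,-1) = 0.7446; S(1,+0) = 1.0900; S(1,+1) = 1.5956
  k=2: S(2,-2) = 0.5087; S(2,-1) = 0.7446; S(2,+0) = 1.0900; S(2,+1) = 1.5956; S(2,+2) = 2.3356
Terminal payoffs V(N, j) = max(S_T - K, 0):
  V(2,-2) = 0.000000; V(2,-1) = 0.000000; V(2,+0) = 0.070000; V(2,+1) = 0.575567; V(2,+2) = 1.315626
Backward induction: V(k, j) = exp(-r*dt) * [p_u * V(k+1, j+1) + p_m * V(k+1, j) + p_d * V(k+1, j-1)]
  V(1,-1) = exp(-r*dt) * [p_u*0.070000 + p_m*0.000000 + p_d*0.000000] = 0.010820
  V(1,+0) = exp(-r*dt) * [p_u*0.575567 + p_m*0.070000 + p_d*0.000000] = 0.134845
  V(1,+1) = exp(-r*dt) * [p_u*1.315626 + p_m*0.575567 + p_d*0.070000] = 0.592718
  V(0,+0) = exp(-r*dt) * [p_u*0.592718 + p_m*0.134845 + p_d*0.010820] = 0.181870


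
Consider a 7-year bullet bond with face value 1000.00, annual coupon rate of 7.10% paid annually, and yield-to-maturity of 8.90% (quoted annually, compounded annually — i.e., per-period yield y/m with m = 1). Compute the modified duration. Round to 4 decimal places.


Coupon per period c = face * coupon_rate / m = 71.000000
Periods per year m = 1; per-period yield y/m = 0.089000
Number of cashflows N = 7
Cashflows (t years, CF_t, discount factor 1/(1+y/m)^(m*t), PV):
  t = 1.0000: CF_t = 71.000000, DF = 0.918274, PV = 65.197429
  t = 2.0000: CF_t = 71.000000, DF = 0.843226, PV = 59.869081
  t = 3.0000: CF_t = 71.000000, DF = 0.774313, PV = 54.976199
  t = 4.0000: CF_t = 71.000000, DF = 0.711031, PV = 50.483195
  t = 5.0000: CF_t = 71.000000, DF = 0.652921, PV = 46.357387
  t = 6.0000: CF_t = 71.000000, DF = 0.599560, PV = 42.568767
  t = 7.0000: CF_t = 1071.000000, DF = 0.550560, PV = 589.650013
Price P = sum_t PV_t = 909.102070
First compute Macaulay numerator sum_t t * PV_t:
  t * PV_t at t = 1.0000: 65.197429
  t * PV_t at t = 2.0000: 119.738161
  t * PV_t at t = 3.0000: 164.928597
  t * PV_t at t = 4.0000: 201.932779
  t * PV_t at t = 5.0000: 231.786936
  t * PV_t at t = 6.0000: 255.412601
  t * PV_t at t = 7.0000: 4127.550092
Macaulay duration D = 5166.546595 / 909.102070 = 5.683131
Modified duration = D / (1 + y/m) = 5.683131 / (1 + 0.089000) = 5.218670

Answer: Modified duration = 5.2187


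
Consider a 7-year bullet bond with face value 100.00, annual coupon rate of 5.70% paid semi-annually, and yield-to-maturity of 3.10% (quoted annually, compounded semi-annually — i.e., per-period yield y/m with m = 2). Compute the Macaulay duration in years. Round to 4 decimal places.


Coupon per period c = face * coupon_rate / m = 2.850000
Periods per year m = 2; per-period yield y/m = 0.015500
Number of cashflows N = 14
Cashflows (t years, CF_t, discount factor 1/(1+y/m)^(m*t), PV):
  t = 0.5000: CF_t = 2.850000, DF = 0.984737, PV = 2.806499
  t = 1.0000: CF_t = 2.850000, DF = 0.969706, PV = 2.763662
  t = 1.5000: CF_t = 2.850000, DF = 0.954905, PV = 2.721480
  t = 2.0000: CF_t = 2.850000, DF = 0.940330, PV = 2.679940
  t = 2.5000: CF_t = 2.850000, DF = 0.925977, PV = 2.639035
  t = 3.0000: CF_t = 2.850000, DF = 0.911844, PV = 2.598755
  t = 3.5000: CF_t = 2.850000, DF = 0.897926, PV = 2.559089
  t = 4.0000: CF_t = 2.850000, DF = 0.884220, PV = 2.520028
  t = 4.5000: CF_t = 2.850000, DF = 0.870724, PV = 2.481564
  t = 5.0000: CF_t = 2.850000, DF = 0.857434, PV = 2.443687
  t = 5.5000: CF_t = 2.850000, DF = 0.844347, PV = 2.406388
  t = 6.0000: CF_t = 2.850000, DF = 0.831459, PV = 2.369658
  t = 6.5000: CF_t = 2.850000, DF = 0.818768, PV = 2.333489
  t = 7.0000: CF_t = 102.850000, DF = 0.806271, PV = 82.924967
Price P = sum_t PV_t = 116.248243
Macaulay numerator sum_t t * PV_t:
  t * PV_t at t = 0.5000: 1.403250
  t * PV_t at t = 1.0000: 2.763662
  t * PV_t at t = 1.5000: 4.082219
  t * PV_t at t = 2.0000: 5.359881
  t * PV_t at t = 2.5000: 6.597589
  t * PV_t at t = 3.0000: 7.796264
  t * PV_t at t = 3.5000: 8.956811
  t * PV_t at t = 4.0000: 10.080114
  t * PV_t at t = 4.5000: 11.167039
  t * PV_t at t = 5.0000: 12.218435
  t * PV_t at t = 5.5000: 13.235134
  t * PV_t at t = 6.0000: 14.217950
  t * PV_t at t = 6.5000: 15.167680
  t * PV_t at t = 7.0000: 580.474769
Macaulay duration D = (sum_t t * PV_t) / P = 693.520797 / 116.248243 = 5.965860

Answer: Macaulay duration = 5.9659 years


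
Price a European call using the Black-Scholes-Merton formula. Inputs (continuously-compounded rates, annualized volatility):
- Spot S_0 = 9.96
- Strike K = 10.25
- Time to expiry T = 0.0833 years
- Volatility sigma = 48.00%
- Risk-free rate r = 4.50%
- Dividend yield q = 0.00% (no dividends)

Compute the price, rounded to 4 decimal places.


d1 = (ln(S/K) + (r - q + 0.5*sigma^2) * T) / (sigma * sqrt(T)) = -0.11084437
d2 = d1 - sigma * sqrt(T) = -0.24938072
exp(-rT) = 0.99625852; exp(-qT) = 1.00000000
C = S_0 * exp(-qT) * N(d1) - K * exp(-rT) * N(d2)
N(d1) = 0.45586988; N(d2) = 0.40153315
C = 9.9600 * 1.00000000 * 0.45586988 - 10.2500 * 0.99625852 * 0.40153315 = 0.4401

Answer: Price = 0.4401


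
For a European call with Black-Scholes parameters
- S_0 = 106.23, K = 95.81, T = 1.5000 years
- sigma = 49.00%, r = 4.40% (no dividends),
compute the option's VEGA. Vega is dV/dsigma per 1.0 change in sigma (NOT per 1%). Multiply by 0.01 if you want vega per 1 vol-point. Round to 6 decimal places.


Answer: Vega = 43.815958

Derivation:
d1 = 0.5820695667; d2 = -0.0180554203
phi(d1) = 0.3367747319; exp(-qT) = 1.0000000000; exp(-rT) = 0.9361308643
Vega = S * exp(-qT) * phi(d1) * sqrt(T) = 106.2300 * 1.0000000000 * 0.3367747319 * 1.2247448714 = 43.815958


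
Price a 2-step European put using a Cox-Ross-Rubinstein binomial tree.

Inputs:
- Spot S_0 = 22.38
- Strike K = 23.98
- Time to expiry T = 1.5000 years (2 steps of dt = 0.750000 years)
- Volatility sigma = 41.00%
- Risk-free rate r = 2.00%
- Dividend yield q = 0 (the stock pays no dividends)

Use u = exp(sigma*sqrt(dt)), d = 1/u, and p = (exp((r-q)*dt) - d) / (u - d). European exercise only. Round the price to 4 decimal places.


Answer: Price = V(0,0) = 4.8116

Derivation:
dt = T/N = 0.750000
u = exp(sigma*sqrt(dt)) = 1.426281; d = 1/u = 0.701124
p = (exp((r-q)*dt) - d) / (u - d) = 0.432994
Discount per step: exp(-r*dt) = 0.985112
Stock lattice S(k, i) with i counting down-moves:
  k=0: S(0,0) = 22.3800
  k=1: S(1,0) = 31.9202; S(1,1) = 15.6912
  k=2: S(2,0) = 45.5271; S(2,1) = 22.3800; S(2,2) = 11.0014
Terminal payoffs V(N, i) = max(K - S_T, 0):
  V(2,0) = 0.000000; V(2,1) = 1.600000; V(2,2) = 12.978552
Backward induction: V(k, i) = exp(-r*dt) * [p * V(k+1, i) + (1-p) * V(k+1, i+1)].
  V(1,0) = exp(-r*dt) * [p*0.000000 + (1-p)*1.600000] = 0.893702
  V(1,1) = exp(-r*dt) * [p*1.600000 + (1-p)*12.978552] = 7.931828
  V(0,0) = exp(-r*dt) * [p*0.893702 + (1-p)*7.931828] = 4.811639


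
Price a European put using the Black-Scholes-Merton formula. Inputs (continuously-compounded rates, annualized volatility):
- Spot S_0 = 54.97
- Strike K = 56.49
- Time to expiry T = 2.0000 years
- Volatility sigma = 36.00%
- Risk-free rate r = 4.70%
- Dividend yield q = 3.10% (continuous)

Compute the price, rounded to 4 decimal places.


d1 = (ln(S/K) + (r - q + 0.5*sigma^2) * T) / (sigma * sqrt(T)) = 0.26383716
d2 = d1 - sigma * sqrt(T) = -0.24527973
exp(-rT) = 0.91028276; exp(-qT) = 0.93988289
P = K * exp(-rT) * N(-d2) - S_0 * exp(-qT) * N(-d1)
N(-d1) = 0.39595270; N(-d2) = 0.59688008
P = 56.4900 * 0.91028276 * 0.59688008 - 54.9700 * 0.93988289 * 0.39595270 = 10.2357

Answer: Price = 10.2357
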